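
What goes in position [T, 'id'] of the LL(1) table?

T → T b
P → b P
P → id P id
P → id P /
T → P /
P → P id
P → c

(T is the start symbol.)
T → T b, T → P /

To find M[T, 'id'], we find productions for T where 'id' is in the predict set (PREDICT(N → α) = (FIRST(α) \ {ε}) ∪ (FOLLOW(N) if α ⇒* ε)).

Relevant sets:
  FIRST(T) = { 'b', 'c', 'id' }
  FIRST(P) = { 'b', 'c', 'id' }

T → T b: PREDICT = { 'b', 'c', 'id' }
  'id' is in predict set, so this production goes in M[T, 'id']
T → P /: PREDICT = { 'b', 'c', 'id' }
  'id' is in predict set, so this production goes in M[T, 'id']

M[T, 'id'] = T → T b, T → P /  (a multiply-defined cell — the grammar is not LL(1))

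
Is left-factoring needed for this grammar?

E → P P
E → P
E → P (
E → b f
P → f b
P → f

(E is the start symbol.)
Left-factoring is needed when two productions for the same non-terminal
share a common prefix on the right-hand side.

Productions for E:
  E → P P
  E → P
  E → P (
  E → b f
Productions for P:
  P → f b
  P → f

Found common prefix 'P' in productions for E
Found common prefix 'f' in productions for P

Answer: Yes, E has productions with common prefix 'P'; P has productions with common prefix 'f'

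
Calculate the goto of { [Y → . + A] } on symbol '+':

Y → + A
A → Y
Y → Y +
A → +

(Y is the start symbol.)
GOTO(I, '+') = CLOSURE({ [A → αX.β] : [A → α.Xβ] ∈ I, X = '+' })

Items with dot before '+', with the dot advanced:
  [Y → . + A] → [Y → + . A]
Closure of the advanced items:
  [Y → + . A] has the dot before A: add [A → . Y], [A → . +]
  [A → . Y] has the dot before Y: add [Y → . + A], [Y → . Y +]

GOTO = { [A → . +], [A → . Y], [Y → + . A], [Y → . + A], [Y → . Y +] }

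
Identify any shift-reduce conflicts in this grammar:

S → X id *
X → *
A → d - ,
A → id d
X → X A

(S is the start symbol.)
A shift-reduce conflict occurs when an LR(0) state has both:
  - a complete (reduce) item [A → α .] (dot at the end), and
  - a shift item [B → β . c γ] (dot before a terminal).

Augment with S' → S and build the canonical LR(0) collection (I0 = CLOSURE({[S' → . S]}), then GOTO on every symbol after a dot until no new states appear). It has 11 states:
  I0: { [S → . X id *], [S' → . S], [X → . *], [X → . X A] }  — shift
  I1: { [X → * .] }  — reduce
  I2: { [S' → S .] }  — accept
  I3: { [A → . d - ,], [A → . id d], [S → X . id *], [X → X . A] }  — shift
  I4: { [X → X A .] }  — reduce
  I5: { [A → d . - ,] }  — shift
  I6: { [A → id . d], [S → X id . *] }  — shift
  I7: { [S → X id * .] }  — reduce
  I8: { [A → id d .] }  — reduce
  I9: { [A → d - . ,] }  — shift
  I10: { [A → d - , .] }  — reduce

No state contains both a complete item and a shift item.

Answer: No shift-reduce conflicts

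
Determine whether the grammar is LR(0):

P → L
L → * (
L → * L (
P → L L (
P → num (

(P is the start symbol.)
No. Shift-reduce conflict between [P → L .] and [L → . * (]

Augment with P' → P and build the canonical LR(0) collection (I0 = CLOSURE({[P' → . P]}), then GOTO on every symbol after a dot until no new states appear). It has 11 states:
  I0: { [L → . * (], [L → . * L (], [P → . L L (], [P → . L], [P → . num (], [P' → . P] }  — shift
  I1: { [L → * . (], [L → * . L (], [L → . * (], [L → . * L (] }  — shift
  I2: { [L → . * (], [L → . * L (], [P → L . L (], [P → L .] }  — shift, reduce
  I3: { [P' → P .] }  — accept
  I4: { [P → num . (] }  — shift
  I5: { [P → num ( .] }  — reduce
  I6: { [P → L L . (] }  — shift
  I7: { [P → L L ( .] }  — reduce
  I8: { [L → * ( .] }  — reduce
  I9: { [L → * L . (] }  — shift
  I10: { [L → * L ( .] }  — reduce

Conflict in state I2:
  Shift-reduce conflict between [P → L .] and [L → . * (]
So the grammar is NOT LR(0).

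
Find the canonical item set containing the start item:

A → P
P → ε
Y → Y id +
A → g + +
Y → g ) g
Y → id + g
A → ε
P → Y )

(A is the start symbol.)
{ [A → . P], [A → . g + +], [A → .], [A' → . A], [P → . Y )], [P → .], [Y → . Y id +], [Y → . g ) g], [Y → . id + g] }

First, augment the grammar with A' → A
I₀ = CLOSURE({ [A' → . A] }):
  [A' → . A] has the dot before A: add [A → . P], [A → . g + +], [A → .]
  [A → . P] has the dot before P: add [P → .], [P → . Y )]
  [P → . Y )] has the dot before Y: add [Y → . Y id +], [Y → . g ) g], [Y → . id + g]
No further items can be added.

I₀ = { [A → . P], [A → . g + +], [A → .], [A' → . A], [P → . Y )], [P → .], [Y → . Y id +], [Y → . g ) g], [Y → . id + g] }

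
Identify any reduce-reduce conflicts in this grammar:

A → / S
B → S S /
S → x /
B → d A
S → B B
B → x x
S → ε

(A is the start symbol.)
Yes — I4: [A → / S .] vs [S → .]; I12: [S → .] vs [S → B B .]

A reduce-reduce conflict occurs when an LR(0) state has two complete items [A → α .] and [B → β .] — both call for a reduction, and with no lookahead the parser cannot choose between them.

Augment with A' → A and build the canonical LR(0) collection (I0 = CLOSURE({[A' → . A]}), then GOTO on every symbol after a dot until no new states appear). It has 14 states:
  I0: { [A → . / S], [A' → . A] }  — shift
  I1: { [A → / . S], [B → . S S /], [B → . d A], [B → . x x], [S → . B B], [S → . x /], [S → .] }  — shift, reduce
  I2: { [A' → A .] }  — accept
  I3: { [B → . S S /], [B → . d A], [B → . x x], [S → . B B], [S → . x /], [S → .], [S → B . B] }  — shift, reduce
  I4: { [A → / S .], [B → . S S /], [B → . d A], [B → . x x], [B → S . S /], [S → . B B], [S → . x /], [S → .] }  — shift, 2 reduces
  I5: { [A → . / S], [B → d . A] }  — shift
  I6: { [B → x . x], [S → x . /] }  — shift
  I7: { [S → x / .] }  — reduce
  I8: { [B → x x .] }  — reduce
  I9: { [B → d A .] }  — reduce
  I10: { [B → . S S /], [B → . d A], [B → . x x], [B → S . S /], [B → S S . /], [S → . B B], [S → . x /], [S → .] }  — shift, reduce
  I11: { [B → S S / .] }  — reduce
  I12: { [B → . S S /], [B → . d A], [B → . x x], [S → . B B], [S → . x /], [S → .], [S → B . B], [S → B B .] }  — shift, 2 reduces
  I13: { [B → . S S /], [B → . d A], [B → . x x], [B → S . S /], [S → . B B], [S → . x /], [S → .] }  — shift, reduce

I4 contains complete items [A → / S .], [S → .] — reduce-reduce conflict.
I12 contains complete items [S → .], [S → B B .] — reduce-reduce conflict.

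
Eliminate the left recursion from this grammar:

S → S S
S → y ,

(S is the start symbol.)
S → y , S'
S' → S S'
S' → ε

S is directly left-recursive. The standard transformation for
  A → A α₁ | ... | A α_m | β₁ | ... | β_n
is
  A  → β₁ A' | ... | β_n A'
  A' → α₁ A' | ... | α_m A' | ε

S → y , becomes S → y , S'
S → S S becomes S' → S S'
Add S' → ε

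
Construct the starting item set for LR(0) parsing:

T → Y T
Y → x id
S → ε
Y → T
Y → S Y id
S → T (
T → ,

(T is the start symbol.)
{ [S → . T (], [S → .], [T → . ,], [T → . Y T], [T' → . T], [Y → . S Y id], [Y → . T], [Y → . x id] }

First, augment the grammar with T' → T
I₀ = CLOSURE({ [T' → . T] }):
  [T' → . T] has the dot before T: add [T → . Y T], [T → . ,]
  [T → . Y T] has the dot before Y: add [Y → . x id], [Y → . T], [Y → . S Y id]
  [Y → . S Y id] has the dot before S: add [S → .], [S → . T (]
No further items can be added.

I₀ = { [S → . T (], [S → .], [T → . ,], [T → . Y T], [T' → . T], [Y → . S Y id], [Y → . T], [Y → . x id] }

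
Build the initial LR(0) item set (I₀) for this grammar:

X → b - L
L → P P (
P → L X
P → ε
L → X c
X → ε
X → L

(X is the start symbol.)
First, augment the grammar with X' → X
I₀ = CLOSURE({ [X' → . X] }):
  [X' → . X] has the dot before X: add [X → . b - L], [X → .], [X → . L]
  [X → . L] has the dot before L: add [L → . P P (], [L → . X c]
  [L → . P P (] has the dot before P: add [P → . L X], [P → .]
No further items can be added.

I₀ = { [L → . P P (], [L → . X c], [P → . L X], [P → .], [X → . L], [X → . b - L], [X → .], [X' → . X] }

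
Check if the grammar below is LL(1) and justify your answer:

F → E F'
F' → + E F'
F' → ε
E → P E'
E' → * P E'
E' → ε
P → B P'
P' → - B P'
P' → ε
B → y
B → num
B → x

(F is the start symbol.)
Yes, the grammar is LL(1).

Relevant sets:
  FOLLOW(F') = { $ }
  FOLLOW(E') = { $, '+' }
  FOLLOW(P') = { $, '*', '+' }

For F':
  PREDICT(F' → '+' E F') = { '+' }
  PREDICT(F' → ε) = { $ }
For E':
  PREDICT(E' → '*' P E') = { '*' }
  PREDICT(E' → ε) = { $, '+' }
For P':
  PREDICT(P' → '-' B P') = { '-' }
  PREDICT(P' → ε) = { $, '*', '+' }
For B:
  PREDICT(B → y) = { 'y' }
  PREDICT(B → num) = { 'num' }
  PREDICT(B → x) = { 'x' }
F, E, P have a single production, so nothing to check there.

All predict sets are disjoint. The grammar IS LL(1).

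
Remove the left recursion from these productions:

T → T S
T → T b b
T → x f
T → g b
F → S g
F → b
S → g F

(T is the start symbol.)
T → x f T'
T → g b T'
T' → S T'
T' → b b T'
T' → ε
F → S g
F → b
S → g F

T is directly left-recursive. The standard transformation for
  A → A α₁ | ... | A α_m | β₁ | ... | β_n
is
  A  → β₁ A' | ... | β_n A'
  A' → α₁ A' | ... | α_m A' | ε

T → x f becomes T → x f T'
T → g b becomes T → g b T'
T → T S becomes T' → S T'
T → T b b becomes T' → b b T'
Add T' → ε

Productions for other non-terminals are unchanged:
  F → S g
  F → b
  S → g F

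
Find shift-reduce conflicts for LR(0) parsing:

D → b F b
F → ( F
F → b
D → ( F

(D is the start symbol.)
No shift-reduce conflicts

A shift-reduce conflict occurs when an LR(0) state has both:
  - a complete (reduce) item [A → α .] (dot at the end), and
  - a shift item [B → β . c γ] (dot before a terminal).

Augment with D' → D and build the canonical LR(0) collection (I0 = CLOSURE({[D' → . D]}), then GOTO on every symbol after a dot until no new states appear). It has 10 states:
  I0: { [D → . ( F], [D → . b F b], [D' → . D] }  — shift
  I1: { [D → ( . F], [F → . ( F], [F → . b] }  — shift
  I2: { [D' → D .] }  — accept
  I3: { [D → b . F b], [F → . ( F], [F → . b] }  — shift
  I4: { [F → ( . F], [F → . ( F], [F → . b] }  — shift
  I5: { [D → b F . b] }  — shift
  I6: { [F → b .] }  — reduce
  I7: { [D → b F b .] }  — reduce
  I8: { [F → ( F .] }  — reduce
  I9: { [D → ( F .] }  — reduce

No state contains both a complete item and a shift item.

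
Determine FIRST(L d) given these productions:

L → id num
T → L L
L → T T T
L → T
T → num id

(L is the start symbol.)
FIRST sets of the non-terminals involved (from the grammar, by fixed-point iteration):
  FIRST(L) = { 'id', 'num' }

To compute FIRST(L d), process the symbols left to right:
Symbol L is a non-terminal. Add FIRST(L) \ {ε} = { 'id', 'num' }
L is not nullable (ε ∉ FIRST(L)), so stop here.
FIRST(L d) = { 'id', 'num' }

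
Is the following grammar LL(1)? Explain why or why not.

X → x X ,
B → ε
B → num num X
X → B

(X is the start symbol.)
Relevant sets:
  FIRST(B) = { 'num', ε }
  FOLLOW(X) = { $, ',' }
  FOLLOW(B) = { $, ',' }

For X:
  PREDICT(X → x X ',') = { 'x' }
  PREDICT(X → B) = { $, ',', 'num' }
For B:
  PREDICT(B → ε) = { $, ',' }
  PREDICT(B → num num X) = { 'num' }

All predict sets are disjoint. The grammar IS LL(1).

Answer: Yes, the grammar is LL(1).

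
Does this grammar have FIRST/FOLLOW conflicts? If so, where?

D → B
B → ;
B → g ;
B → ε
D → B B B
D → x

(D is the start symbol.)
Yes. B → ';' with FOLLOW(B) on { ';' }; B → g ';' with FOLLOW(B) on { 'g' }

Nullable non-terminals: B, D.
FIRST sets used below: FIRST(B) = { ';', 'g', ε }

B: nullable alternative(s) B → ε; FOLLOW(B) = { $, ';', 'g' }
  B → ;: FIRST \ {ε} = { ';' } — overlaps FOLLOW(B) on { ';' }: CONFLICT
  B → g ;: FIRST \ {ε} = { 'g' } — overlaps FOLLOW(B) on { 'g' }: CONFLICT
  B → ε: FIRST \ {ε} = { } — this is the only nullable alternative, skip

D: nullable alternative(s) D → B, D → B B B; FOLLOW(D) = { $ }
  D → B: FIRST \ {ε} = { ';', 'g' } — disjoint from FOLLOW(D)
  D → B B B: FIRST \ {ε} = { ';', 'g' } — disjoint from FOLLOW(D)
  D → x: FIRST \ {ε} = { 'x' } — disjoint from FOLLOW(D)

So the grammar has 2 FIRST/FOLLOW conflicts (marked CONFLICT above).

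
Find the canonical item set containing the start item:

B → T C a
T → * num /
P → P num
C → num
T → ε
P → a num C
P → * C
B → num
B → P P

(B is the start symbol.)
First, augment the grammar with B' → B
I₀ = CLOSURE({ [B' → . B] }):
  [B' → . B] has the dot before B: add [B → . T C a], [B → . num], [B → . P P]
  [B → . T C a] has the dot before T: add [T → . * num /], [T → .]
  [B → . P P] has the dot before P: add [P → . P num], [P → . a num C], [P → . * C]
No further items can be added.

I₀ = { [B → . P P], [B → . T C a], [B → . num], [B' → . B], [P → . * C], [P → . P num], [P → . a num C], [T → . * num /], [T → .] }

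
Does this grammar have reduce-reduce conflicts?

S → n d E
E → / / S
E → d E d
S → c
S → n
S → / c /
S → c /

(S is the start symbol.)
No reduce-reduce conflicts

A reduce-reduce conflict occurs when an LR(0) state has two complete items [A → α .] and [B → β .] — both call for a reduction, and with no lookahead the parser cannot choose between them.

Augment with S' → S and build the canonical LR(0) collection (I0 = CLOSURE({[S' → . S]}), then GOTO on every symbol after a dot until no new states appear). It has 16 states:
  I0: { [S → . / c /], [S → . c /], [S → . c], [S → . n d E], [S → . n], [S' → . S] }  — shift
  I1: { [S → / . c /] }  — shift
  I2: { [S' → S .] }  — accept
  I3: { [S → c . /], [S → c .] }  — shift, reduce
  I4: { [S → n . d E], [S → n .] }  — shift, reduce
  I5: { [E → . / / S], [E → . d E d], [S → n d . E] }  — shift
  I6: { [E → / . / S] }  — shift
  I7: { [S → n d E .] }  — reduce
  I8: { [E → . / / S], [E → . d E d], [E → d . E d] }  — shift
  I9: { [E → d E . d] }  — shift
  I10: { [E → d E d .] }  — reduce
  I11: { [E → / / . S], [S → . / c /], [S → . c /], [S → . c], [S → . n d E], [S → . n] }  — shift
  I12: { [E → / / S .] }  — reduce
  I13: { [S → c / .] }  — reduce
  I14: { [S → / c . /] }  — shift
  I15: { [S → / c / .] }  — reduce

No state contains more than one complete item.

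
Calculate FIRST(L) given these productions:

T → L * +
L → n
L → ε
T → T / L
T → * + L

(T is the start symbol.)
From L → n:
  - n is a terminal: add 'n' and stop
From L → ε:
  - ε-production, so ε ∈ FIRST(L)

Collecting: FIRST(L) = { 'n', ε }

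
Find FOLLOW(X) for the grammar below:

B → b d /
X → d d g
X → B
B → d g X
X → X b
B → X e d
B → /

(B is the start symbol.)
{ $, 'b', 'e' }

In B → d g X: X is at the end, add FOLLOW(B)
In X → X b: X is followed by b, add FIRST(b) \ {ε} = { 'b' }
In B → X e d: X is followed by e d, add FIRST(e d) \ {ε} = { 'e' }

The FOLLOW sets referred to above (computed the same way, to a fixed point):
  FOLLOW(B) = { $, 'b', 'e' }

Taking the union: FOLLOW(X) = { $, 'b', 'e' }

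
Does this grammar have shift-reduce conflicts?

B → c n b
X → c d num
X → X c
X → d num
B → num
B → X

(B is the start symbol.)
Yes — I2: [B → X .] vs [X → X . c]

Augment with B' → B and build the canonical LR(0) collection (I0 = CLOSURE({[B' → . B]}), then GOTO on every symbol after a dot until no new states appear). It has 12 states:
  I0: { [B → . X], [B → . c n b], [B → . num], [B' → . B], [X → . X c], [X → . c d num], [X → . d num] }  — shift
  I1: { [B' → B .] }  — accept
  I2: { [B → X .], [X → X . c] }  — shift, reduce
  I3: { [B → c . n b], [X → c . d num] }  — shift
  I4: { [X → d . num] }  — shift
  I5: { [B → num .] }  — reduce
  I6: { [X → d num .] }  — reduce
  I7: { [X → c d . num] }  — shift
  I8: { [B → c n . b] }  — shift
  I9: { [B → c n b .] }  — reduce
  I10: { [X → c d num .] }  — reduce
  I11: { [X → X c .] }  — reduce

I2 contains reduce item [B → X .] and shift item [X → X . c] — shift-reduce conflict.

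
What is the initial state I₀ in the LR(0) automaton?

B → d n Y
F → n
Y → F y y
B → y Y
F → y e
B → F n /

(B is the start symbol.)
First, augment the grammar with B' → B
I₀ = CLOSURE({ [B' → . B] }):
  [B' → . B] has the dot before B: add [B → . d n Y], [B → . y Y], [B → . F n /]
  [B → . F n /] has the dot before F: add [F → . n], [F → . y e]
No further items can be added.

I₀ = { [B → . F n /], [B → . d n Y], [B → . y Y], [B' → . B], [F → . n], [F → . y e] }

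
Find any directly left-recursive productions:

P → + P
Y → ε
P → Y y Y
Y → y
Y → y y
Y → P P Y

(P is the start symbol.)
Direct left recursion occurs when N → N α for some non-terminal N (the right-hand side begins with the left-hand side itself).

P → + P: starts with '+'
Y → ε: starts with ε
P → Y y Y: starts with Y
Y → y: starts with y
Y → y y: starts with y
Y → P P Y: starts with P

No direct left recursion found.

Answer: No direct left recursion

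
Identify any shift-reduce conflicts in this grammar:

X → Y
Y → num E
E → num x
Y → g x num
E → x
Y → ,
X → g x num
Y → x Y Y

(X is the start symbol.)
Augment with X' → X and build the canonical LR(0) collection (I0 = CLOSURE({[X' → . X]}), then GOTO on every symbol after a dot until no new states appear). It has 18 states:
  I0: { [X → . Y], [X → . g x num], [X' → . X], [Y → . ,], [Y → . g x num], [Y → . num E], [Y → . x Y Y] }  — shift
  I1: { [Y → , .] }  — reduce
  I2: { [X' → X .] }  — accept
  I3: { [X → Y .] }  — reduce
  I4: { [X → g . x num], [Y → g . x num] }  — shift
  I5: { [E → . num x], [E → . x], [Y → num . E] }  — shift
  I6: { [Y → . ,], [Y → . g x num], [Y → . num E], [Y → . x Y Y], [Y → x . Y Y] }  — shift
  I7: { [Y → . ,], [Y → . g x num], [Y → . num E], [Y → . x Y Y], [Y → x Y . Y] }  — shift
  I8: { [Y → g . x num] }  — shift
  I9: { [Y → g x . num] }  — shift
  I10: { [Y → g x num .] }  — reduce
  I11: { [Y → x Y Y .] }  — reduce
  I12: { [Y → num E .] }  — reduce
  I13: { [E → num . x] }  — shift
  I14: { [E → x .] }  — reduce
  I15: { [E → num x .] }  — reduce
  I16: { [X → g x . num], [Y → g x . num] }  — shift
  I17: { [X → g x num .], [Y → g x num .] }  — 2 reduces

No state contains both a complete item and a shift item.

Answer: No shift-reduce conflicts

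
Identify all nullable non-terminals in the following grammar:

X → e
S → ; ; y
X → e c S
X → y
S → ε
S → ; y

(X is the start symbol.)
{ 'S' }

A non-terminal is nullable if it can derive ε (the empty string): either it has an ε-production, or it has a production whose right-hand side consists entirely of nullable non-terminals.

ε-productions: S → ε
So S is immediately nullable.
No further non-terminal can be added: every production for the remaining non-terminals contains a terminal or a non-nullable non-terminal.
Nullable = { 'S' }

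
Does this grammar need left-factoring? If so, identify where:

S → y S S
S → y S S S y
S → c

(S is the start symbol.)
Yes, S has productions with common prefix 'y S S'

Left-factoring is needed when two productions for the same non-terminal
share a common prefix on the right-hand side.

Productions for S:
  S → y S S
  S → y S S S y
  S → c

Found common prefix 'y S S' in productions for S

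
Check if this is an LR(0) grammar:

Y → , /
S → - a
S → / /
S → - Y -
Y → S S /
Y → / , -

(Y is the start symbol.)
Yes, the grammar is LR(0)

A grammar is LR(0) if no state in the canonical LR(0) collection has:
  - both a shift item (dot before a terminal) and a complete item (shift-reduce conflict), or
  - two or more complete items (reduce-reduce conflict; the accept item [Y' → Y .] counts as a complete item here).

Augment with Y' → Y and build the canonical LR(0) collection (I0 = CLOSURE({[Y' → . Y]}), then GOTO on every symbol after a dot until no new states appear). It has 16 states:
  I0: { [S → . - Y -], [S → . - a], [S → . / /], [Y → . , /], [Y → . / , -], [Y → . S S /], [Y' → . Y] }  — shift
  I1: { [Y → , . /] }  — shift
  I2: { [S → - . Y -], [S → - . a], [S → . - Y -], [S → . - a], [S → . / /], [Y → . , /], [Y → . / , -], [Y → . S S /] }  — shift
  I3: { [S → / . /], [Y → / . , -] }  — shift
  I4: { [S → . - Y -], [S → . - a], [S → . / /], [Y → S . S /] }  — shift
  I5: { [Y' → Y .] }  — accept
  I6: { [S → / . /] }  — shift
  I7: { [Y → S S . /] }  — shift
  I8: { [Y → S S / .] }  — reduce
  I9: { [S → / / .] }  — reduce
  I10: { [Y → / , . -] }  — shift
  I11: { [Y → / , - .] }  — reduce
  I12: { [S → - Y . -] }  — shift
  I13: { [S → - a .] }  — reduce
  I14: { [S → - Y - .] }  — reduce
  I15: { [Y → , / .] }  — reduce

Every state is either a pure shift/goto state or contains exactly one complete item and nothing to shift — no conflicts. The grammar is LR(0).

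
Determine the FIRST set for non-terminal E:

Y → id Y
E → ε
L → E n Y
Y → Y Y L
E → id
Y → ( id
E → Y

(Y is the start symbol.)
{ '(', 'id', ε }

To compute FIRST(E), examine every production with E on the left-hand side, reading each right-hand side left to right until a non-nullable symbol is reached.

FIRST sets of the other non-terminals involved (by the same procedure, iterated to a fixed point):
  FIRST(Y) = { '(', 'id' }

From E → ε:
  - ε-production, so ε ∈ FIRST(E)
From E → id:
  - id is a terminal: add 'id' and stop
From E → Y:
  - Y is a non-terminal: add FIRST(Y) \ {ε} = { '(', 'id' }
    Y is not nullable, so stop

Collecting: FIRST(E) = { '(', 'id', ε }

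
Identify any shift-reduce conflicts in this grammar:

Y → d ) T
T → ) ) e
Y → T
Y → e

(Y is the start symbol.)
No shift-reduce conflicts

Augment with Y' → Y and build the canonical LR(0) collection (I0 = CLOSURE({[Y' → . Y]}), then GOTO on every symbol after a dot until no new states appear). It has 10 states:
  I0: { [T → . ) ) e], [Y → . T], [Y → . d ) T], [Y → . e], [Y' → . Y] }  — shift
  I1: { [T → ) . ) e] }  — shift
  I2: { [Y → T .] }  — reduce
  I3: { [Y' → Y .] }  — accept
  I4: { [Y → d . ) T] }  — shift
  I5: { [Y → e .] }  — reduce
  I6: { [T → . ) ) e], [Y → d ) . T] }  — shift
  I7: { [Y → d ) T .] }  — reduce
  I8: { [T → ) ) . e] }  — shift
  I9: { [T → ) ) e .] }  — reduce

No state contains both a complete item and a shift item.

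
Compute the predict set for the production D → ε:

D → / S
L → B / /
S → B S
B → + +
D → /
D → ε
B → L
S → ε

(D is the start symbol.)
PREDICT(D → ε) = (FIRST(RHS) \ {ε}) ∪ (FOLLOW(D) if ε ∈ FIRST(RHS), i.e. RHS ⇒* ε)
The right-hand side is ε (FIRST(ε) = { ε }), so the predict set is FOLLOW(D) = { $ }
PREDICT(D → ε) = { $ }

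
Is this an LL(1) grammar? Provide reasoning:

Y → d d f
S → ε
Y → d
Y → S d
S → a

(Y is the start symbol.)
A grammar is LL(1) if for each non-terminal N with multiple productions, the predict sets of those productions are pairwise disjoint, where PREDICT(N → α) = (FIRST(α) \ {ε}) ∪ (FOLLOW(N) if α ⇒* ε).

Relevant sets:
  FIRST(S) = { 'a', ε }
  FOLLOW(S) = { 'd' }

For Y:
  PREDICT(Y → d d f) = { 'd' }
  PREDICT(Y → d) = { 'd' }
  PREDICT(Y → S d) = { 'a', 'd' }
For S:
  PREDICT(S → ε) = { 'd' }
  PREDICT(S → a) = { 'a' }

Conflict found: Predict set conflict for Y: { 'd' }
The grammar is NOT LL(1).

Answer: No. Predict set conflict for Y: { 'd' }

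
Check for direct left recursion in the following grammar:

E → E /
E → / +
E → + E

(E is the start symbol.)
Direct left recursion occurs when N → N α for some non-terminal N (the right-hand side begins with the left-hand side itself).

E → E /: LEFT RECURSIVE (starts with E)
E → / +: starts with '/'
E → + E: starts with '+'

The grammar has direct left recursion on: E.

Answer: Yes, E is left-recursive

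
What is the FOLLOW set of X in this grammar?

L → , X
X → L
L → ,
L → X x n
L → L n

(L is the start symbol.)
{ $, 'n', 'x' }

To compute FOLLOW(X), find every occurrence of X on a right-hand side N → α X β: add FIRST(β) \ {ε}, and if β is empty or nullable also add FOLLOW(N). Iterate to a fixed point.

In L → , X: X is at the end, add FOLLOW(L)
In L → X x n: X is followed by x n, add FIRST(x n) \ {ε} = { 'x' }

The FOLLOW sets referred to above (computed the same way, to a fixed point):
  FOLLOW(L) = { $, 'n', 'x' }

Taking the union: FOLLOW(X) = { $, 'n', 'x' }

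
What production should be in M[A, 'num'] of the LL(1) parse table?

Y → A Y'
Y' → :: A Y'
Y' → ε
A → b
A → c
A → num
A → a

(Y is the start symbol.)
A → num

To find M[A, 'num'], we find productions for A where 'num' is in the predict set (PREDICT(N → α) = (FIRST(α) \ {ε}) ∪ (FOLLOW(N) if α ⇒* ε)).

A → b: PREDICT = { 'b' }
A → c: PREDICT = { 'c' }
A → num: PREDICT = { 'num' }
  'num' is in predict set, so this production goes in M[A, 'num']
A → a: PREDICT = { 'a' }

M[A, 'num'] = A → num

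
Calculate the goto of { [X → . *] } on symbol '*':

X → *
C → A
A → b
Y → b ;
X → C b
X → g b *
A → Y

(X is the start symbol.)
{ [X → * .] }

GOTO(I, '*') = CLOSURE({ [A → αX.β] : [A → α.Xβ] ∈ I, X = '*' })

Items with dot before '*', with the dot advanced:
  [X → . *] → [X → * .]
Closure adds nothing (no advanced item has the dot before a non-terminal).

GOTO = { [X → * .] }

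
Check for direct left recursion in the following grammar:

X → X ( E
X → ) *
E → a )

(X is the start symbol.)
X → X ( E: LEFT RECURSIVE (starts with X)
X → ) *: starts with ')'
E → a ): starts with a

The grammar has direct left recursion on: X.

Answer: Yes, X is left-recursive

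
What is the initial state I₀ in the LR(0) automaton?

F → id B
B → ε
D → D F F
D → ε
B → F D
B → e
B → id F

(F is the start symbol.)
First, augment the grammar with F' → F
I₀ = CLOSURE({ [F' → . F] }):
  [F' → . F] has the dot before F: add [F → . id B]
No further items can be added.

I₀ = { [F → . id B], [F' → . F] }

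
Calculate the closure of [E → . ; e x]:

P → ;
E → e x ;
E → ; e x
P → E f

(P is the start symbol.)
To compute CLOSURE, for each item [A → α.Bβ] where B is a non-terminal, add [B → .γ] for all productions B → γ; repeat for the newly added items until nothing changes.

Start with: [E → . ; e x]
The dot precedes the terminal ';', so nothing is added.

CLOSURE = { [E → . ; e x] }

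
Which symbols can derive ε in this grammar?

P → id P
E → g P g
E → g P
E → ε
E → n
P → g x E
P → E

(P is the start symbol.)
ε-productions: E → ε
So E is immediately nullable.
P → E: every symbol on the right is nullable, so P is nullable too.
Every non-terminal is now nullable.
Nullable = { 'E', 'P' }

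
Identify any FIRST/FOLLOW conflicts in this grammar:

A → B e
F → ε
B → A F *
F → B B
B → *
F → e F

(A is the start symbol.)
Nullable non-terminals: F.
FIRST sets used below: FIRST(B) = { '*' }

F: nullable alternative(s) F → ε; FOLLOW(F) = { '*' }
  F → ε: FIRST \ {ε} = { } — this is the only nullable alternative, skip
  F → B B: FIRST \ {ε} = { '*' } — overlaps FOLLOW(F) on { '*' }: CONFLICT
  F → e F: FIRST \ {ε} = { 'e' } — disjoint from FOLLOW(F)

A, B have no nullable alternative, so no FIRST/FOLLOW check is needed there.

So the grammar has 1 FIRST/FOLLOW conflict (marked CONFLICT above).

Answer: Yes. F → B B with FOLLOW(F) on { '*' }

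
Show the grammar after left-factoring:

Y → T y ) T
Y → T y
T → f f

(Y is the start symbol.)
Left-factoring transforms A → αβ₁ | αβ₂ into A → αA' and A' → β₁ | β₂
(α is the longest common prefix among the alternatives). Repeat until
no nonterminal has two alternatives with a common prefix.

Round 1: Y has alternatives sharing prefix 'T y'. Introduce Y': Y → T y Y'
  Add: Y' → ) T
  Add: Y' → ε

No remaining common prefixes — done.

Resulting grammar:
Y → T y Y'
Y' → ) T
Y' → ε
T → f f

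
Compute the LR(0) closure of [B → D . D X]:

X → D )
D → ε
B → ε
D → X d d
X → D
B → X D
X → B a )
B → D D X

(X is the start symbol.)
{ [B → . D D X], [B → . X D], [B → .], [B → D . D X], [D → . X d d], [D → .], [X → . B a )], [X → . D )], [X → . D] }

Start with: [B → D . D X]
  [B → D . D X] has the dot before D: add [D → .], [D → . X d d]
  [D → . X d d] has the dot before X: add [X → . D )], [X → . D], [X → . B a )]
  [X → . B a )] has the dot before B: add [B → .], [B → . X D], [B → . D D X]
No further items can be added.

CLOSURE = { [B → . D D X], [B → . X D], [B → .], [B → D . D X], [D → . X d d], [D → .], [X → . B a )], [X → . D )], [X → . D] }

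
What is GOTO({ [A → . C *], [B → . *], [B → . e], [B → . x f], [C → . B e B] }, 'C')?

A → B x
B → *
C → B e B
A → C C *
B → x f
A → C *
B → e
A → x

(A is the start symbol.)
{ [A → C . *] }

GOTO(I, 'C') = CLOSURE({ [A → αX.β] : [A → α.Xβ] ∈ I, X = 'C' })

Items with dot before 'C', with the dot advanced:
  [A → . C *] → [A → C . *]
Closure adds nothing (no advanced item has the dot before a non-terminal).

GOTO = { [A → C . *] }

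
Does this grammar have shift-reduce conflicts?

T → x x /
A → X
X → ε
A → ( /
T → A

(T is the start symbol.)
Yes — I0: [X → .] vs [A → . ( /]

A shift-reduce conflict occurs when an LR(0) state has both:
  - a complete (reduce) item [A → α .] (dot at the end), and
  - a shift item [B → β . c γ] (dot before a terminal).

Augment with T' → T and build the canonical LR(0) collection (I0 = CLOSURE({[T' → . T]}), then GOTO on every symbol after a dot until no new states appear). It has 9 states:
  I0: { [A → . ( /], [A → . X], [T → . A], [T → . x x /], [T' → . T], [X → .] }  — shift, reduce
  I1: { [A → ( . /] }  — shift
  I2: { [T → A .] }  — reduce
  I3: { [T' → T .] }  — accept
  I4: { [A → X .] }  — reduce
  I5: { [T → x . x /] }  — shift
  I6: { [T → x x . /] }  — shift
  I7: { [T → x x / .] }  — reduce
  I8: { [A → ( / .] }  — reduce

I0 contains reduce item [X → .] and shift items [A → . ( /], [T → . x x /] — shift-reduce conflict.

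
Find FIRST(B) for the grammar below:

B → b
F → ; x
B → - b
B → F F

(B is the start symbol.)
{ '-', ';', 'b' }

FIRST sets of the other non-terminals involved (by the same procedure, iterated to a fixed point):
  FIRST(F) = { ';' }

From B → b:
  - b is a terminal: add 'b' and stop
From B → - b:
  - '-' is a terminal: add '-' and stop
From B → F F:
  - F is a non-terminal: add FIRST(F) \ {ε} = { ';' }
    F is not nullable, so stop

Collecting: FIRST(B) = { '-', ';', 'b' }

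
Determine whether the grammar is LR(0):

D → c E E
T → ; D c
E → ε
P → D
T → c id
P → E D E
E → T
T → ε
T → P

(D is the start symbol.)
No. Shift-reduce conflict between [E → .] and [D → . c E E]

A grammar is LR(0) if no state in the canonical LR(0) collection has:
  - both a shift item (dot before a terminal) and a complete item (shift-reduce conflict), or
  - two or more complete items (reduce-reduce conflict; the accept item [D' → D .] counts as a complete item here).

Augment with D' → D and build the canonical LR(0) collection (I0 = CLOSURE({[D' → . D]}), then GOTO on every symbol after a dot until no new states appear). It has 16 states:
  I0: { [D → . c E E], [D' → . D] }  — shift
  I1: { [D' → D .] }  — accept
  I2: { [D → . c E E], [D → c . E E], [E → . T], [E → .], [P → . D], [P → . E D E], [T → . ; D c], [T → . P], [T → . c id], [T → .] }  — shift, 2 reduces
  I3: { [D → . c E E], [T → ; . D c] }  — shift
  I4: { [P → D .] }  — reduce
  I5: { [D → . c E E], [D → c E . E], [E → . T], [E → .], [P → . D], [P → . E D E], [P → E . D E], [T → . ; D c], [T → . P], [T → . c id], [T → .] }  — shift, 2 reduces
  I6: { [T → P .] }  — reduce
  I7: { [E → T .] }  — reduce
  I8: { [D → . c E E], [D → c . E E], [E → . T], [E → .], [P → . D], [P → . E D E], [T → . ; D c], [T → . P], [T → . c id], [T → .], [T → c . id] }  — shift, 2 reduces
  I9: { [T → c id .] }  — reduce
  I10: { [D → . c E E], [E → . T], [E → .], [P → . D], [P → . E D E], [P → D .], [P → E D . E], [T → . ; D c], [T → . P], [T → . c id], [T → .] }  — shift, 3 reduces
  I11: { [D → . c E E], [D → c E E .], [P → E . D E] }  — shift, reduce
  I12: { [D → . c E E], [E → . T], [E → .], [P → . D], [P → . E D E], [P → E D . E], [T → . ; D c], [T → . P], [T → . c id], [T → .] }  — shift, 2 reduces
  I13: { [D → . c E E], [P → E . D E], [P → E D E .] }  — shift, reduce
  I14: { [T → ; D . c] }  — shift
  I15: { [T → ; D c .] }  — reduce

Conflict in state I2:
  Shift-reduce conflict between [E → .] and [D → . c E E]
So the grammar is NOT LR(0).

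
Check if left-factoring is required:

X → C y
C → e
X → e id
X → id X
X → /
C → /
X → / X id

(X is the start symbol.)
Yes, X has productions with common prefix '/'

Left-factoring is needed when two productions for the same non-terminal
share a common prefix on the right-hand side.

Productions for X:
  X → C y
  X → e id
  X → id X
  X → /
  X → / X id
Productions for C:
  C → e
  C → /

Found common prefix '/' in productions for X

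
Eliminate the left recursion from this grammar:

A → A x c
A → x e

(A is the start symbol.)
A is directly left-recursive. The standard transformation for
  A → A α₁ | ... | A α_m | β₁ | ... | β_n
is
  A  → β₁ A' | ... | β_n A'
  A' → α₁ A' | ... | α_m A' | ε

A → x e becomes A → x e A'
A → A x c becomes A' → x c A'
Add A' → ε

Resulting grammar:
A → x e A'
A' → x c A'
A' → ε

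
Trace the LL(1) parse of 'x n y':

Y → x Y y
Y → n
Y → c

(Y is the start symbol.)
Stack is shown with the top on the left.

Stack    Input    Action
------------------------
Y $      x n y $  output Y → x Y y
x Y y $  x n y $  match 'x'
Y y $    n y $    output Y → n
n y $    n y $    match 'n'
y $      y $      match 'y'
$        $        accept

The string is accepted.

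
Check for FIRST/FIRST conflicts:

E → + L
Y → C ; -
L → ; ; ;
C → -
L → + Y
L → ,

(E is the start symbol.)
No FIRST/FIRST conflicts.

Productions for L:
  L → ; ; ;: FIRST = { ';' }
  L → + Y: FIRST = { '+' }
  L → ,: FIRST = { ',' }
E, Y, C have only one production, so no FIRST/FIRST conflict is possible there.

All alternatives of each non-terminal have pairwise disjoint FIRST sets.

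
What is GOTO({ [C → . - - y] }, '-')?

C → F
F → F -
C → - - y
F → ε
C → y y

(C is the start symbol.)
GOTO(I, '-') = CLOSURE({ [A → αX.β] : [A → α.Xβ] ∈ I, X = '-' })

Items with dot before '-', with the dot advanced:
  [C → . - - y] → [C → - . - y]
Closure adds nothing (no advanced item has the dot before a non-terminal).

GOTO = { [C → - . - y] }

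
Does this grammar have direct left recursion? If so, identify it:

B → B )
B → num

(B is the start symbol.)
Yes, B is left-recursive

B → B ): LEFT RECURSIVE (starts with B)
B → num: starts with num

The grammar has direct left recursion on: B.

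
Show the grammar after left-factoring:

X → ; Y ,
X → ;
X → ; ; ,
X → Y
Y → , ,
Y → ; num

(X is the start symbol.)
X → ; X'
X' → Y ,
X' → ε
X' → ; ,
X → Y
Y → , ,
Y → ; num

Left-factoring transforms A → αβ₁ | αβ₂ into A → αA' and A' → β₁ | β₂
(α is the longest common prefix among the alternatives). Repeat until
no nonterminal has two alternatives with a common prefix.

Round 1: X has alternatives sharing prefix ';'. Introduce X': X → ; X'
  Add: X' → Y ,
  Add: X' → ε
  Add: X' → ; ,

No remaining common prefixes — done.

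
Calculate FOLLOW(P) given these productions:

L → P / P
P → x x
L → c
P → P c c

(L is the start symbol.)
{ $, '/', 'c' }

To compute FOLLOW(P), find every occurrence of P on a right-hand side N → α P β: add FIRST(β) \ {ε}, and if β is empty or nullable also add FOLLOW(N). Iterate to a fixed point.

In L → P / P: P is followed by '/' P, add FIRST('/' P) \ {ε} = { '/' }
In L → P / P: P is at the end, add FOLLOW(L)
In P → P c c: P is followed by c c, add FIRST(c c) \ {ε} = { 'c' }

The FOLLOW sets referred to above (computed the same way, to a fixed point):
  FOLLOW(L) = { $ }

Taking the union: FOLLOW(P) = { $, '/', 'c' }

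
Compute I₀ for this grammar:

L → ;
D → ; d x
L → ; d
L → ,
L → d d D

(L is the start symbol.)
First, augment the grammar with L' → L
I₀ = CLOSURE({ [L' → . L] }):
  [L' → . L] has the dot before L: add [L → . ;], [L → . ; d], [L → . ,], [L → . d d D]
No further items can be added.

I₀ = { [L → . ,], [L → . ; d], [L → . ;], [L → . d d D], [L' → . L] }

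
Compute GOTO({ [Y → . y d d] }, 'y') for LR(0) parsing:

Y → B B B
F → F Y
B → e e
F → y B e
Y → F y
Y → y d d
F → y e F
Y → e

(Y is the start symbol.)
{ [Y → y . d d] }

GOTO(I, 'y') = CLOSURE({ [A → αX.β] : [A → α.Xβ] ∈ I, X = 'y' })

Items with dot before 'y', with the dot advanced:
  [Y → . y d d] → [Y → y . d d]
Closure adds nothing (no advanced item has the dot before a non-terminal).

GOTO = { [Y → y . d d] }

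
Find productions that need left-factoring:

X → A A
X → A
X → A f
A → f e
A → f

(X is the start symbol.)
Yes, X has productions with common prefix 'A'; A has productions with common prefix 'f'

Left-factoring is needed when two productions for the same non-terminal
share a common prefix on the right-hand side.

Productions for X:
  X → A A
  X → A
  X → A f
Productions for A:
  A → f e
  A → f

Found common prefix 'A' in productions for X
Found common prefix 'f' in productions for A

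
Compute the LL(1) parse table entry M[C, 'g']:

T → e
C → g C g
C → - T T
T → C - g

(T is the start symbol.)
C → g C g

To find M[C, 'g'], we find productions for C where 'g' is in the predict set (PREDICT(N → α) = (FIRST(α) \ {ε}) ∪ (FOLLOW(N) if α ⇒* ε)).

C → g C g: PREDICT = { 'g' }
  'g' is in predict set, so this production goes in M[C, 'g']
C → - T T: PREDICT = { '-' }

M[C, 'g'] = C → g C g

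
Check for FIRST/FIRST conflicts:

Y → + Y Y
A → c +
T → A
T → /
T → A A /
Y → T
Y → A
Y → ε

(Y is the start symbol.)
A FIRST/FIRST conflict occurs when two productions N → α and N → β for the same non-terminal have FIRST(α) ∩ FIRST(β) ≠ ∅ (with ε ∈ FIRST of a nullable right-hand side, so two nullable alternatives also conflict).

FIRST sets of the non-terminals at (or reachable through a nullable prefix from) the front of some alternative:
  FIRST(T) = { '/', 'c' }
  FIRST(A) = { 'c' }

Productions for Y:
  Y → + Y Y: FIRST = { '+' }
  Y → T: FIRST = { '/', 'c' }
  Y → A: FIRST = { 'c' }
  Y → ε: FIRST = { ε }
Productions for T:
  T → A: FIRST = { 'c' }
  T → /: FIRST = { '/' }
  T → A A /: FIRST = { 'c' }
A has only one production, so no FIRST/FIRST conflict is possible there.

Conflict for Y: Y → T and Y → A
  Overlap: { 'c' }
Conflict for T: T → A and T → A A /
  Overlap: { 'c' }

Answer: Yes. Y → T / Y → A on { 'c' }; T → A / T → A A '/' on { 'c' }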